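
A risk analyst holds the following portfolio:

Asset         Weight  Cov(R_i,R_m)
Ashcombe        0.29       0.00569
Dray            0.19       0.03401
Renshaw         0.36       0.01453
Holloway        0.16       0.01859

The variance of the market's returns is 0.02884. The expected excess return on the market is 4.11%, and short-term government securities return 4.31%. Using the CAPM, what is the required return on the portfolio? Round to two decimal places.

β_Ashcombe = 0.00569 / 0.02884 = 0.1973
β_Dray = 0.03401 / 0.02884 = 1.1793
β_Renshaw = 0.01453 / 0.02884 = 0.5038
β_Holloway = 0.01859 / 0.02884 = 0.6446
β_P = Σ w_i β_i = 0.29×0.1973 + 0.19×1.1793 + 0.36×0.5038 + 0.16×0.6446 = 0.5658
E(R_P) = R_f + β_P × MRP = 4.31% + 0.5658 × 4.11% = 6.64%

6.64%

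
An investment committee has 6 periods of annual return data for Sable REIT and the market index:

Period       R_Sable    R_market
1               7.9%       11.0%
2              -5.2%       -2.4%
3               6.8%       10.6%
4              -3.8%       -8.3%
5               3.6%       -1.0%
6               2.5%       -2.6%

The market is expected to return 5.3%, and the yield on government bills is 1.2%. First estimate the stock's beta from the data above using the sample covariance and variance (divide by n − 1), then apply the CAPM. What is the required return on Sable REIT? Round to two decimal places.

Mean R_i = (7.9 − 5.2 + 6.8 − 3.8 + 3.6 + 2.5) / 6 = 1.9667%
Mean R_m = (11.0 − 2.4 + 10.6 − 8.3 − 1.0 − 2.6) / 6 = 1.2167%
Σ(R_i − R̄_i)(R_m − R̄_m) = 178.5433  ⇒  Cov = 178.5433 / 5 = 35.7087
Σ(R_m − R̄_m)² = 306.8883  ⇒  Var(R_m) = 306.8883 / 5 = 61.3777
β = Cov / Var(R_m) = 35.7087 / 61.3777 = 0.5818
MRP = 5.3% − 1.2% = 4.10%
E(R) = R_f + β × MRP = 1.2% + 0.5818 × 4.1% = 3.59%

3.59%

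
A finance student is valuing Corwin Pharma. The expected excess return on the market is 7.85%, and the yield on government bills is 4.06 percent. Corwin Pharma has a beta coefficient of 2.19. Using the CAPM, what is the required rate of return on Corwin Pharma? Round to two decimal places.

21.25%

E(R) = R_f + β × MRP = 4.06% + 2.19 × 7.85% = 21.25%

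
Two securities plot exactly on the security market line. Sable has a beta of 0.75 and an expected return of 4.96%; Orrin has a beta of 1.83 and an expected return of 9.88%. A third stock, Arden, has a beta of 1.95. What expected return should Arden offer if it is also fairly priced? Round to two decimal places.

10.43%

MRP (SML slope) = (9.88% − 4.96%) / (1.83 − 0.75) = 4.92% / 1.08 = 4.5556%
R_f (intercept) = 4.96% − 0.75 × 4.5556% = 1.5433%
E(R_Arden) = R_f + β × MRP = 1.5433% + 1.95 × 4.5556% = 10.43%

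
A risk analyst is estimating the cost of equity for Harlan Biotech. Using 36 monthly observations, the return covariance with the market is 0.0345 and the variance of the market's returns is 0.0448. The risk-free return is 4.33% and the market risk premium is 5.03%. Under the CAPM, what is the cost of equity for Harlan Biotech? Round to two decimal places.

β = Cov(R_i, R_m) / Var(R_m) = 0.0345 / 0.0448 = 0.7701
E(R) = R_f + β × MRP = 4.33% + 0.7701 × 5.03% = 8.20%

8.20%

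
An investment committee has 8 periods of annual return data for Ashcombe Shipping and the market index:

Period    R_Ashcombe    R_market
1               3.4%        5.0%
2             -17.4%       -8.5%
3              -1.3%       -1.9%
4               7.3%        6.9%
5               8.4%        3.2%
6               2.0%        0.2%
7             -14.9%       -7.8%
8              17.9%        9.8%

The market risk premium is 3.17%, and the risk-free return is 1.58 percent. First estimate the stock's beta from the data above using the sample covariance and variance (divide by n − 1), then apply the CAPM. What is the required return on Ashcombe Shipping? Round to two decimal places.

7.03%

Mean R_i = (3.4 − 17.4 − 1.3 + 7.3 + 8.4 + 2.0 − 14.9 + 17.9) / 8 = 0.6750%
Mean R_m = (5.0 − 8.5 − 1.9 + 6.9 + 3.2 + 0.2 − 7.8 + 9.8) / 8 = 0.8625%
Σ(R_i − R̄_i)(R_m − R̄_m) = 532.0025  ⇒  Cov = 532.0025 / 7 = 76.0004
Σ(R_m − R̄_m)² = 309.6788  ⇒  Var(R_m) = 309.6788 / 7 = 44.2398
β = Cov / Var(R_m) = 76.0004 / 44.2398 = 1.7179
E(R) = R_f + β × MRP = 1.58% + 1.7179 × 3.17% = 7.03%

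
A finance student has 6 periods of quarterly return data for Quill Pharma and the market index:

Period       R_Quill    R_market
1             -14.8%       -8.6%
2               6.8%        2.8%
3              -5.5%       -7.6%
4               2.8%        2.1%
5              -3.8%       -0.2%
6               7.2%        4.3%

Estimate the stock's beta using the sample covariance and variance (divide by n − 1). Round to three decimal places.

1.410

Mean R_i = (-14.8 + 6.8 − 5.5 + 2.8 − 3.8 + 7.2) / 6 = -1.2167%
Mean R_m = (-8.6 + 2.8 − 7.6 + 2.1 − 0.2 + 4.3) / 6 = -1.2000%
Σ(R_i − R̄_i)(R_m − R̄_m) = 216.9600  ⇒  Cov = 216.9600 / 5 = 43.3920
Σ(R_m − R̄_m)² = 153.8600  ⇒  Var(R_m) = 153.8600 / 5 = 30.7720
β = Cov / Var(R_m) = 43.3920 / 30.7720 = 1.4101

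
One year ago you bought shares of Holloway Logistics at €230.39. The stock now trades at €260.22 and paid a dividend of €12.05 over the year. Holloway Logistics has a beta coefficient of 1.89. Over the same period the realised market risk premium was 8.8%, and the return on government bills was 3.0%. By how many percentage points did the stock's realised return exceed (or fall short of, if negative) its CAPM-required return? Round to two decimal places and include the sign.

Realised HPR = (P1 + D1 − P0) / P0 = (260.22 + 12.05 − 230.39) / 230.39 = 41.88 / 230.39 = 18.1779%
CAPM required = R_f + β·MRP = 3.0% + 1.89 × 8.8% = 19.6320%
α = realised − required = 18.1779% − 19.6320% = -1.45%

-1.45%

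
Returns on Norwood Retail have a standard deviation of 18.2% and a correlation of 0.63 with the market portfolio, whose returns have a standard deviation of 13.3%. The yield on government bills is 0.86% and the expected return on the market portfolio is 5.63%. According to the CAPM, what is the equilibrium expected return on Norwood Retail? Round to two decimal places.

β = ρ × σ_i / σ_m = 0.63 × 18.2% / 13.3% = 0.8621
MRP = 5.63% − 0.86% = 4.77%
E(R) = 0.86% + 0.8621 × 4.77% = 4.97%

4.97%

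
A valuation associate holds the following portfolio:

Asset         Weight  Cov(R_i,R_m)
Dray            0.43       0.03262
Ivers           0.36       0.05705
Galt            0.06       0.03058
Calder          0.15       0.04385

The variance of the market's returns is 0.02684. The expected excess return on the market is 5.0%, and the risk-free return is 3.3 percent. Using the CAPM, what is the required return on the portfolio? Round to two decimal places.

11.31%

β_Dray = 0.03262 / 0.02684 = 1.2154
β_Ivers = 0.05705 / 0.02684 = 2.1256
β_Galt = 0.03058 / 0.02684 = 1.1393
β_Calder = 0.04385 / 0.02684 = 1.6338
β_P = Σ w_i β_i = 0.43×1.2154 + 0.36×2.1256 + 0.06×1.1393 + 0.15×1.6338 = 1.6013
E(R_P) = R_f + β_P × MRP = 3.3% + 1.6013 × 5.0% = 11.31%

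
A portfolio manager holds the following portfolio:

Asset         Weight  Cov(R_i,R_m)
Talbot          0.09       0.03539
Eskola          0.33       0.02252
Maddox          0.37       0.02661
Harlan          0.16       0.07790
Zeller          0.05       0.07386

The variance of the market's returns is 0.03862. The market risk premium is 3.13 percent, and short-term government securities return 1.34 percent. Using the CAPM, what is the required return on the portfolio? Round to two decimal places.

β_Talbot = 0.03539 / 0.03862 = 0.9164
β_Eskola = 0.02252 / 0.03862 = 0.5831
β_Maddox = 0.02661 / 0.03862 = 0.6890
β_Harlan = 0.07790 / 0.03862 = 2.0171
β_Zeller = 0.07386 / 0.03862 = 1.9125
β_P = Σ w_i β_i = 0.09×0.9164 + 0.33×0.5831 + 0.37×0.6890 + 0.16×2.0171 + 0.05×1.9125 = 0.9482
E(R_P) = R_f + β_P × MRP = 1.34% + 0.9482 × 3.13% = 4.31%

4.31%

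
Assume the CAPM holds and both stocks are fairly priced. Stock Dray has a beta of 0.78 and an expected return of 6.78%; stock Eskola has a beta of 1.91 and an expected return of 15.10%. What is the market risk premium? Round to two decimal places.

Both satisfy E(R) = R_f + β·MRP, so the slope of the SML is
MRP = (15.10% − 6.78%) / (1.91 − 0.78) = 8.32% / 1.13 = 7.3628%

7.36%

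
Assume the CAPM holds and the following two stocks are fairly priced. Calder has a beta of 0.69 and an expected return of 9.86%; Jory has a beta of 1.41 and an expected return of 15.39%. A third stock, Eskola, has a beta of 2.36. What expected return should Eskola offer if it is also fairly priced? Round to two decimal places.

MRP (SML slope) = (15.39% − 9.86%) / (1.41 − 0.69) = 5.53% / 0.72 = 7.6806%
R_f (intercept) = 9.86% − 0.69 × 7.6806% = 4.5604%
E(R_Eskola) = R_f + β × MRP = 4.5604% + 2.36 × 7.6806% = 22.69%

22.69%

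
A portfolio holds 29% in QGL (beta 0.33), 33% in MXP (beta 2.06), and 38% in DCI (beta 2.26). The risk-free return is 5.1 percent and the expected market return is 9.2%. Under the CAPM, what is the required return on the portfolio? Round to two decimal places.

11.80%

β_P = Σ w_i β_i = 0.29×0.33 + 0.33×2.06 + 0.38×2.26 = 1.6343
MRP = 9.2% − 5.1% = 4.10%
E(R_P) = R_f + β_P × MRP = 5.1% + 1.6343 × 4.1% = 11.80%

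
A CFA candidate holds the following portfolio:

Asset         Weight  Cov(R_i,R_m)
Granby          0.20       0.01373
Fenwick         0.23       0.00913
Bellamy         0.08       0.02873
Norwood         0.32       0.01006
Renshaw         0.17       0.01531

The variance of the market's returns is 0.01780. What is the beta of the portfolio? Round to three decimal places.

0.728

β_Granby = 0.01373 / 0.01780 = 0.7713
β_Fenwick = 0.00913 / 0.01780 = 0.5129
β_Bellamy = 0.02873 / 0.01780 = 1.6140
β_Norwood = 0.01006 / 0.01780 = 0.5652
β_Renshaw = 0.01531 / 0.01780 = 0.8601
β_P = Σ w_i β_i = 0.20×0.7713 + 0.23×0.5129 + 0.08×1.6140 + 0.32×0.5652 + 0.17×0.8601 = 0.7284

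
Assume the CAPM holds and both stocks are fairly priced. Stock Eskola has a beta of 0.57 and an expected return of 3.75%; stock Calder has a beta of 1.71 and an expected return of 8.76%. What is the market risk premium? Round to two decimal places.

Both satisfy E(R) = R_f + β·MRP, so the slope of the SML is
MRP = (8.76% − 3.75%) / (1.71 − 0.57) = 5.01% / 1.14 = 4.3947%

4.39%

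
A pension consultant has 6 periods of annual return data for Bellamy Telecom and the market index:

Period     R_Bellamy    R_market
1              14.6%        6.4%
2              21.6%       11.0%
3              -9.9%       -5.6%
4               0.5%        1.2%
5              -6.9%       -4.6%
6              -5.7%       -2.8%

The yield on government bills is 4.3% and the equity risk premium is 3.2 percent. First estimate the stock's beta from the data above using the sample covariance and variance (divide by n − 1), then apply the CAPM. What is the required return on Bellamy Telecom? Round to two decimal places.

Mean R_i = (14.6 + 21.6 − 9.9 + 0.5 − 6.9 − 5.7) / 6 = 2.3667%
Mean R_m = (6.4 + 11.0 − 5.6 + 1.2 − 4.6 − 2.8) / 6 = 0.9333%
Σ(R_i − R̄_i)(R_m − R̄_m) = 421.5267  ⇒  Cov = 421.5267 / 5 = 84.3053
Σ(R_m − R̄_m)² = 218.5333  ⇒  Var(R_m) = 218.5333 / 5 = 43.7067
β = Cov / Var(R_m) = 84.3053 / 43.7067 = 1.9289
E(R) = R_f + β × MRP = 4.3% + 1.9289 × 3.2% = 10.47%

10.47%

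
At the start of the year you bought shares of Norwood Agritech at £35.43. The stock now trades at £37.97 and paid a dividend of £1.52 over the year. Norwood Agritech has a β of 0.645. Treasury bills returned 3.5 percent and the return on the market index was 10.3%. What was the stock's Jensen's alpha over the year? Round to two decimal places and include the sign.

+3.57%

Realised HPR = (P1 + D1 − P0) / P0 = (37.97 + 1.52 − 35.43) / 35.43 = 4.06 / 35.43 = 11.4592%
MRP = 10.3% − 3.5% = 6.80%
CAPM required = R_f + β·MRP = 3.5% + 0.645 × 6.8% = 7.8860%
α = realised − required = 11.4592% − 7.8860% = +3.57%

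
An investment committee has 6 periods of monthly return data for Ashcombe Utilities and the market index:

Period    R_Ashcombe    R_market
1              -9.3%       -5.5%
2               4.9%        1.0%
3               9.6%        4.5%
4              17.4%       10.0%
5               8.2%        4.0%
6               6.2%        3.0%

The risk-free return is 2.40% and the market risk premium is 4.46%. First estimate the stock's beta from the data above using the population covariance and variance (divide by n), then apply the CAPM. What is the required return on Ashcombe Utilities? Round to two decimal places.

Mean R_i = (-9.3 + 4.9 + 9.6 + 17.4 + 8.2 + 6.2) / 6 = 6.1667%
Mean R_m = (-5.5 + 1.0 + 4.5 + 10.0 + 4.0 + 3.0) / 6 = 2.8333%
Σ(R_i − R̄_i)(R_m − R̄_m) = 219.8167  ⇒  Cov = 219.8167 / 6 = 36.6361
Σ(R_m − R̄_m)² = 128.3333  ⇒  Var(R_m) = 128.3333 / 6 = 21.3889
β = Cov / Var(R_m) = 36.6361 / 21.3889 = 1.7129
E(R) = R_f + β × MRP = 2.40% + 1.7129 × 4.46% = 10.04%

10.04%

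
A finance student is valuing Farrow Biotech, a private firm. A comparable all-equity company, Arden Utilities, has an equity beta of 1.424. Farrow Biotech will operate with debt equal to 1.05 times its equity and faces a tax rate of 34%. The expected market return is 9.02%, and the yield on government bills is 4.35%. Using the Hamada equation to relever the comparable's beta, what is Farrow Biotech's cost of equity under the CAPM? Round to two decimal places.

β_L = β_U × [1 + (1 − t)(D/E)] = 1.424 × [1 + (1 − 0.34) × 1.05]
    = 1.424 × [1 + 0.66 × 1.05] = 1.424 × 1.6930 = 2.4108
MRP = 9.02% − 4.35% = 4.67%
E(R) = R_f + β_L × MRP = 4.35% + 2.4108 × 4.67% = 15.61%

15.61%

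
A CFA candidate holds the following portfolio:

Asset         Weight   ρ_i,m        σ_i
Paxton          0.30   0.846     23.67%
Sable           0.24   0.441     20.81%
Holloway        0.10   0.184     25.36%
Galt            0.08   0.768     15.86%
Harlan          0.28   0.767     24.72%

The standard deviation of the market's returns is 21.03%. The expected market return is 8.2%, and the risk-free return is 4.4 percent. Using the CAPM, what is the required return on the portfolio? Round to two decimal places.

β_Paxton = 0.846 × 23.67% / 21.03% = 0.9522
β_Sable = 0.441 × 20.81% / 21.03% = 0.4364
β_Holloway = 0.184 × 25.36% / 21.03% = 0.2219
β_Galt = 0.768 × 15.86% / 21.03% = 0.5792
β_Harlan = 0.767 × 24.72% / 21.03% = 0.9016
β_P = Σ w_i β_i = 0.30×0.9522 + 0.24×0.4364 + 0.10×0.2219 + 0.08×0.5792 + 0.28×0.9016 = 0.7114
MRP = 8.2% − 4.4% = 3.80%
E(R_P) = R_f + β_P × MRP = 4.4% + 0.7114 × 3.8% = 7.10%

7.10%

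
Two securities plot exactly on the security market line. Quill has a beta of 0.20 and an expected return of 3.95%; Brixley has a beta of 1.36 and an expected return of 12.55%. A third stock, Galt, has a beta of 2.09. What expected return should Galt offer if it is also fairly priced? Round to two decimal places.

17.96%

MRP (SML slope) = (12.55% − 3.95%) / (1.36 − 0.20) = 8.60% / 1.16 = 7.4138%
R_f (intercept) = 3.95% − 0.20 × 7.4138% = 2.4672%
E(R_Galt) = R_f + β × MRP = 2.4672% + 2.09 × 7.4138% = 17.96%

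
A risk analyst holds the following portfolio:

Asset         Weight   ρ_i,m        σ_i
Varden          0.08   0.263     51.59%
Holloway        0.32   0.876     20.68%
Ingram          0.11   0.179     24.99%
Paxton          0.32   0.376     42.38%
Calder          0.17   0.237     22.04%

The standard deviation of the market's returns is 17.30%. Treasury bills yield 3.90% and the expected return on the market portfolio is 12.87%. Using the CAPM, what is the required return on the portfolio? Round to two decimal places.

β_Varden = 0.263 × 51.59% / 17.30% = 0.7843
β_Holloway = 0.876 × 20.68% / 17.30% = 1.0471
β_Ingram = 0.179 × 24.99% / 17.30% = 0.2586
β_Paxton = 0.376 × 42.38% / 17.30% = 0.9211
β_Calder = 0.237 × 22.04% / 17.30% = 0.3019
β_P = Σ w_i β_i = 0.08×0.7843 + 0.32×1.0471 + 0.11×0.2586 + 0.32×0.9211 + 0.17×0.3019 = 0.7723
MRP = 12.87% − 3.90% = 8.97%
E(R_P) = R_f + β_P × MRP = 3.90% + 0.7723 × 8.97% = 10.83%

10.83%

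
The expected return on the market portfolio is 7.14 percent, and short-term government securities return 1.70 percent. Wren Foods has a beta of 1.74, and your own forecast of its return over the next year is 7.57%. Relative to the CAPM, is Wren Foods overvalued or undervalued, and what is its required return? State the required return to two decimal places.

Overvalued; required return 11.17%

MRP = 7.14% − 1.70% = 5.44%
Required return = R_f + β·MRP = 1.70% + 1.74 × 5.44% = 11.17%
Forecast 7.57% < required 11.17% → the stock plots below the SML → overvalued.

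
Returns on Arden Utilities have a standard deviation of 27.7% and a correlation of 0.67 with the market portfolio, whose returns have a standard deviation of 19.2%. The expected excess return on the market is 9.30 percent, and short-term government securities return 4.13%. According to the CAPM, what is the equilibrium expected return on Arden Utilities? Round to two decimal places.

β = ρ × σ_i / σ_m = 0.67 × 27.7% / 19.2% = 0.9666
E(R) = 4.13% + 0.9666 × 9.30% = 13.12%

13.12%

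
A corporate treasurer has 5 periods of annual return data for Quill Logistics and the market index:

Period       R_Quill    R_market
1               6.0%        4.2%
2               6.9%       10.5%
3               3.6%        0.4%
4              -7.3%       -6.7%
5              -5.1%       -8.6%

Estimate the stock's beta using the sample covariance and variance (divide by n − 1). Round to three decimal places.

Mean R_i = (6.0 + 6.9 + 3.6 − 7.3 − 5.1) / 5 = 0.8200%
Mean R_m = (4.2 + 10.5 + 0.4 − 6.7 − 8.6) / 5 = -0.0400%
Σ(R_i − R̄_i)(R_m − R̄_m) = 192.0240  ⇒  Cov = 192.0240 / 4 = 48.0060
Σ(R_m − R̄_m)² = 246.8920  ⇒  Var(R_m) = 246.8920 / 4 = 61.7230
β = Cov / Var(R_m) = 48.0060 / 61.7230 = 0.7778

0.778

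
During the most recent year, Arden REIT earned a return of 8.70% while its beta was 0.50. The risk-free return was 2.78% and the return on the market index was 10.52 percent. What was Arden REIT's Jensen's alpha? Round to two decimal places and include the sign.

Market excess return = 10.52% − 2.78% = 7.74%
CAPM benchmark = R_f + β(R_m − R_f) = 2.78% + 0.50 × 7.74% = 6.6500%
α = actual − benchmark = 8.70% − 6.6500% = +2.05%

+2.05%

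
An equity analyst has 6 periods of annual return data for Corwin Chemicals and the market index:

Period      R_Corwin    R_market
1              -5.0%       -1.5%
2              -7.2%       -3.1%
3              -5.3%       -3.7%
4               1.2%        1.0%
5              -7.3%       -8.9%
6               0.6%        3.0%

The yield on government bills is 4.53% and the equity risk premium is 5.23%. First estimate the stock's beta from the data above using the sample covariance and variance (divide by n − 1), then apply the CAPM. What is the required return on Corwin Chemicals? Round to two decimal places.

8.61%

Mean R_i = (-5.0 − 7.2 − 5.3 + 1.2 − 7.3 + 0.6) / 6 = -3.8333%
Mean R_m = (-1.5 − 3.1 − 3.7 + 1.0 − 8.9 + 3.0) / 6 = -2.2000%
Σ(R_i − R̄_i)(R_m − R̄_m) = 66.8000  ⇒  Cov = 66.8000 / 5 = 13.3600
Σ(R_m − R̄_m)² = 85.7200  ⇒  Var(R_m) = 85.7200 / 5 = 17.1440
β = Cov / Var(R_m) = 13.3600 / 17.1440 = 0.7793
E(R) = R_f + β × MRP = 4.53% + 0.7793 × 5.23% = 8.61%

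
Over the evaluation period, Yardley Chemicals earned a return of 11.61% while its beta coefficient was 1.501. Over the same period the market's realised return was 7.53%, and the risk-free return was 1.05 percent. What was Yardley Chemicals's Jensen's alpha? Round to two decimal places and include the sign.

+0.83%

Market excess return = 7.53% − 1.05% = 6.48%
CAPM benchmark = R_f + β(R_m − R_f) = 1.05% + 1.501 × 6.48% = 10.77648%
α = actual − benchmark = 11.61% − 10.77648% = +0.83%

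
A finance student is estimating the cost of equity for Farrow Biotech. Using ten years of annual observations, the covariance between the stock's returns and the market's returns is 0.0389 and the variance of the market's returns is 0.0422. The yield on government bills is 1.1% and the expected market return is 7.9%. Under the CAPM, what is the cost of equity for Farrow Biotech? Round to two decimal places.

β = Cov(R_i, R_m) / Var(R_m) = 0.0389 / 0.0422 = 0.9218
MRP = 7.9% − 1.1% = 6.80%
E(R) = R_f + β × MRP = 1.1% + 0.9218 × 6.8% = 7.37%

7.37%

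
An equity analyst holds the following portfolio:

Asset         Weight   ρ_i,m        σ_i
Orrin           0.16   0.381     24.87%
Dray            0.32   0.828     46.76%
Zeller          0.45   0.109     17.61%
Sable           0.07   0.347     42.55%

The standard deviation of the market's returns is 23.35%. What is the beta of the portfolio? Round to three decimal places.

0.677

β_Orrin = 0.381 × 24.87% / 23.35% = 0.4058
β_Dray = 0.828 × 46.76% / 23.35% = 1.6581
β_Zeller = 0.109 × 17.61% / 23.35% = 0.0822
β_Sable = 0.347 × 42.55% / 23.35% = 0.6323
β_P = Σ w_i β_i = 0.16×0.4058 + 0.32×1.6581 + 0.45×0.0822 + 0.07×0.6323 = 0.6768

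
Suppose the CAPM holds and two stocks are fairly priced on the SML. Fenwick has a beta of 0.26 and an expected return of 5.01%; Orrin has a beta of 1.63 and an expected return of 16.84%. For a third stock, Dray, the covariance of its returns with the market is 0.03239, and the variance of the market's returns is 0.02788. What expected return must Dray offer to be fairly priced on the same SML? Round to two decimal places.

12.80%

MRP = (16.84% − 5.01%) / (1.63 − 0.26) = 8.6350%
R_f = 5.01% − 0.26 × 8.6350% = 2.7649%
β_Dray = Cov / Var(R_m) = 0.03239 / 0.02788 = 1.1618
E(R_Dray) = R_f + β × MRP = 2.7649% + 1.1618 × 8.6350% = 12.80%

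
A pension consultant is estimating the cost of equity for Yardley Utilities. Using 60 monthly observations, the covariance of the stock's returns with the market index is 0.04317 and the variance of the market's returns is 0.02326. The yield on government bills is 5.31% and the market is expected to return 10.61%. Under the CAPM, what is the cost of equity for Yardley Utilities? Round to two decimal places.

β = Cov(R_i, R_m) / Var(R_m) = 0.04317 / 0.02326 = 1.8560
MRP = 10.61% − 5.31% = 5.30%
E(R) = R_f + β × MRP = 5.31% + 1.8560 × 5.30% = 15.15%

15.15%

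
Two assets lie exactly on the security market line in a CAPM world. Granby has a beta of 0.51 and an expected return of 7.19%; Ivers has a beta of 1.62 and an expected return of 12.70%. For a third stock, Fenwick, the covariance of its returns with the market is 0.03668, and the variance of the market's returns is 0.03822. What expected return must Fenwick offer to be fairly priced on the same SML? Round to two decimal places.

MRP = (12.70% − 7.19%) / (1.62 − 0.51) = 4.9640%
R_f = 7.19% − 0.51 × 4.9640% = 4.6584%
β_Fenwick = Cov / Var(R_m) = 0.03668 / 0.03822 = 0.9597
E(R_Fenwick) = R_f + β × MRP = 4.6584% + 0.9597 × 4.9640% = 9.42%

9.42%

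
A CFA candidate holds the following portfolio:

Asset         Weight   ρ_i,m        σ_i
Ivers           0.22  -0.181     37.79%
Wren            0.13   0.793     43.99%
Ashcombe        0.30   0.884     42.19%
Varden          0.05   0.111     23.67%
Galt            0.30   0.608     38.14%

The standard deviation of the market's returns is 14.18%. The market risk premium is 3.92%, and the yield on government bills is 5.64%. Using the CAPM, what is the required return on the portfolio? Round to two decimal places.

β_Ivers = -0.181 × 37.79% / 14.18% = -0.4824
β_Wren = 0.793 × 43.99% / 14.18% = 2.4601
β_Ashcombe = 0.884 × 42.19% / 14.18% = 2.6302
β_Varden = 0.111 × 23.67% / 14.18% = 0.1853
β_Galt = 0.608 × 38.14% / 14.18% = 1.6353
β_P = Σ w_i β_i = 0.22×-0.4824 + 0.13×2.4601 + 0.30×2.6302 + 0.05×0.1853 + 0.30×1.6353 = 1.5026
E(R_P) = R_f + β_P × MRP = 5.64% + 1.5026 × 3.92% = 11.53%

11.53%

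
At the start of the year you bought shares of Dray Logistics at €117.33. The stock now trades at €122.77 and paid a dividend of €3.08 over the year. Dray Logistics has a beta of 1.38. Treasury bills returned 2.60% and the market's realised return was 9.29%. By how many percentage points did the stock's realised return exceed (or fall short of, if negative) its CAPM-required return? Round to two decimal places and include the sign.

-4.57%

Realised HPR = (P1 + D1 − P0) / P0 = (122.77 + 3.08 − 117.33) / 117.33 = 8.52 / 117.33 = 7.2616%
MRP = 9.29% − 2.60% = 6.69%
CAPM required = R_f + β·MRP = 2.60% + 1.38 × 6.69% = 11.8322%
α = realised − required = 7.2616% − 11.8322% = -4.57%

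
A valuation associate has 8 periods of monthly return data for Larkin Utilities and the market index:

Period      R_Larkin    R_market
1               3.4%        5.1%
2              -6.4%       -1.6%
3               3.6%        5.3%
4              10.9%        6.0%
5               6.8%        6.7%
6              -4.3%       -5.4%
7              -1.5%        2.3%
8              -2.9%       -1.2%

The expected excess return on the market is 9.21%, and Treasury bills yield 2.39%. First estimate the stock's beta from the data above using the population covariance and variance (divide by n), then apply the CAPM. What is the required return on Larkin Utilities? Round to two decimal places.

13.20%

Mean R_i = (3.4 − 6.4 + 3.6 + 10.9 + 6.8 − 4.3 − 1.5 − 2.9) / 8 = 1.2000%
Mean R_m = (5.1 − 1.6 + 5.3 + 6.0 + 6.7 − 5.4 + 2.3 − 1.2) / 8 = 2.1500%
Σ(R_i − R̄_i)(R_m − R̄_m) = 160.2300  ⇒  Cov = 160.2300 / 8 = 20.0288
Σ(R_m − R̄_m)² = 136.4600  ⇒  Var(R_m) = 136.4600 / 8 = 17.0575
β = Cov / Var(R_m) = 20.0288 / 17.0575 = 1.1742
E(R) = R_f + β × MRP = 2.39% + 1.1742 × 9.21% = 13.20%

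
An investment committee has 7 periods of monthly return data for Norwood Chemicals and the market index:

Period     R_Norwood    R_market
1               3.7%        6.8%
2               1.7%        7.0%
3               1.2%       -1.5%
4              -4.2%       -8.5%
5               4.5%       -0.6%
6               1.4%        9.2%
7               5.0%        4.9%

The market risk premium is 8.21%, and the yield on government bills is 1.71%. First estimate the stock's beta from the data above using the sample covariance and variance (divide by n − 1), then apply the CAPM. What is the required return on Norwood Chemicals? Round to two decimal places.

Mean R_i = (3.7 + 1.7 + 1.2 − 4.2 + 4.5 + 1.4 + 5.0) / 7 = 1.9000%
Mean R_m = (6.8 + 7.0 − 1.5 − 8.5 − 0.6 + 9.2 + 4.9) / 7 = 2.4714%
Σ(R_i − R̄_i)(R_m − R̄_m) = 72.7700  ⇒  Cov = 72.7700 / 6 = 12.1283
Σ(R_m − R̄_m)² = 235.9943  ⇒  Var(R_m) = 235.9943 / 6 = 39.3324
β = Cov / Var(R_m) = 12.1283 / 39.3324 = 0.3084
E(R) = R_f + β × MRP = 1.71% + 0.3084 × 8.21% = 4.24%

4.24%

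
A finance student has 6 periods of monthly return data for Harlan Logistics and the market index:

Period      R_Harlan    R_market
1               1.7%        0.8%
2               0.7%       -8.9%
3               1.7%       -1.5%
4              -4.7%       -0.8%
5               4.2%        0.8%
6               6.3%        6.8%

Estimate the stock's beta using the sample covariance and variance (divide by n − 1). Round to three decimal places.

Mean R_i = (1.7 + 0.7 + 1.7 − 4.7 + 4.2 + 6.3) / 6 = 1.6500%
Mean R_m = (0.8 − 8.9 − 1.5 − 0.8 + 0.8 + 6.8) / 6 = -0.4667%
Σ(R_i − R̄_i)(R_m − R̄_m) = 47.1600  ⇒  Cov = 47.1600 / 5 = 9.4320
Σ(R_m − R̄_m)² = 128.3133  ⇒  Var(R_m) = 128.3133 / 5 = 25.6627
β = Cov / Var(R_m) = 9.4320 / 25.6627 = 0.3675

0.368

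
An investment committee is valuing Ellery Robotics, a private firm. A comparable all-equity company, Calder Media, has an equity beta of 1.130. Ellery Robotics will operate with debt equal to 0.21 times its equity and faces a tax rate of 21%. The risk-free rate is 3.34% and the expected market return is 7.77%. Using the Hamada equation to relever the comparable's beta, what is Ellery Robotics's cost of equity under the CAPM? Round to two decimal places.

β_L = β_U × [1 + (1 − t)(D/E)] = 1.130 × [1 + (1 − 0.21) × 0.21]
    = 1.130 × [1 + 0.79 × 0.21] = 1.130 × 1.1659 = 1.3175
MRP = 7.77% − 3.34% = 4.43%
E(R) = R_f + β_L × MRP = 3.34% + 1.3175 × 4.43% = 9.18%

9.18%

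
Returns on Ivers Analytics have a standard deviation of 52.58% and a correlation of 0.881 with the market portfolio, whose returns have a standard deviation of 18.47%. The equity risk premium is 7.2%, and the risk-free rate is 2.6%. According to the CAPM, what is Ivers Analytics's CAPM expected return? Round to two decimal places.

β = ρ × σ_i / σ_m = 0.881 × 52.58% / 18.47% = 2.5080
E(R) = 2.6% + 2.5080 × 7.2% = 20.66%

20.66%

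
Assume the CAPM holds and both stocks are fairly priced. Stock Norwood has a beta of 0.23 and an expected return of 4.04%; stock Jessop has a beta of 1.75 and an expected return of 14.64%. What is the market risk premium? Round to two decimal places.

Both satisfy E(R) = R_f + β·MRP, so the slope of the SML is
MRP = (14.64% − 4.04%) / (1.75 − 0.23) = 10.60% / 1.52 = 6.9737%

6.97%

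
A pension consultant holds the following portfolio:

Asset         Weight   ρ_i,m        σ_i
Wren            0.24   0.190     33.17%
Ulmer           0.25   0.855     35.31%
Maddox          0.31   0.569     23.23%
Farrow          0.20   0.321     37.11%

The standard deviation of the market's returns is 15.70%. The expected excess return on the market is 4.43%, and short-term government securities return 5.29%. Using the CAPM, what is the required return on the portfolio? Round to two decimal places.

9.67%

β_Wren = 0.190 × 33.17% / 15.70% = 0.4014
β_Ulmer = 0.855 × 35.31% / 15.70% = 1.9229
β_Maddox = 0.569 × 23.23% / 15.70% = 0.8419
β_Farrow = 0.321 × 37.11% / 15.70% = 0.7587
β_P = Σ w_i β_i = 0.24×0.4014 + 0.25×1.9229 + 0.31×0.8419 + 0.20×0.7587 = 0.9898
E(R_P) = R_f + β_P × MRP = 5.29% + 0.9898 × 4.43% = 9.67%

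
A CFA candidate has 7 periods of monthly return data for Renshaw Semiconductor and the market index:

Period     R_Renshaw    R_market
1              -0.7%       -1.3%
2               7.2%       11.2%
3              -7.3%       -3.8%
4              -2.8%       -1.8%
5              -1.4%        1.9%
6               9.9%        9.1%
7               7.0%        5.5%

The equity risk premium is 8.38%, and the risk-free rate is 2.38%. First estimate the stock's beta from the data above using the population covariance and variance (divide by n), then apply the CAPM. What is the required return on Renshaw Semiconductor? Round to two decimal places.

10.98%

Mean R_i = (-0.7 + 7.2 − 7.3 − 2.8 − 1.4 + 9.9 + 7.0) / 7 = 1.7000%
Mean R_m = (-1.3 + 11.2 − 3.8 − 1.8 + 1.9 + 9.1 + 5.5) / 7 = 2.9714%
Σ(R_i − R̄_i)(R_m − R̄_m) = 204.9000  ⇒  Cov = 204.9000 / 7 = 29.2714
Σ(R_m − R̄_m)² = 199.6743  ⇒  Var(R_m) = 199.6743 / 7 = 28.5249
β = Cov / Var(R_m) = 29.2714 / 28.5249 = 1.0262
E(R) = R_f + β × MRP = 2.38% + 1.0262 × 8.38% = 10.98%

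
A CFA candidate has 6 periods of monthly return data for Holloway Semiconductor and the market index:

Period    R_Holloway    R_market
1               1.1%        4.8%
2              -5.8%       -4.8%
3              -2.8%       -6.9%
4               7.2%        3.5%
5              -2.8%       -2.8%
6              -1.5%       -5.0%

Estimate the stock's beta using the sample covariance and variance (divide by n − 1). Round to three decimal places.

Mean R_i = (1.1 − 5.8 − 2.8 + 7.2 − 2.8 − 1.5) / 6 = -0.7667%
Mean R_m = (4.8 − 4.8 − 6.9 + 3.5 − 2.8 − 5.0) / 6 = -1.8667%
Σ(R_i − R̄_i)(R_m − R̄_m) = 84.3933  ⇒  Cov = 84.3933 / 5 = 16.8787
Σ(R_m − R̄_m)² = 117.8733  ⇒  Var(R_m) = 117.8733 / 5 = 23.5747
β = Cov / Var(R_m) = 16.8787 / 23.5747 = 0.7160

0.716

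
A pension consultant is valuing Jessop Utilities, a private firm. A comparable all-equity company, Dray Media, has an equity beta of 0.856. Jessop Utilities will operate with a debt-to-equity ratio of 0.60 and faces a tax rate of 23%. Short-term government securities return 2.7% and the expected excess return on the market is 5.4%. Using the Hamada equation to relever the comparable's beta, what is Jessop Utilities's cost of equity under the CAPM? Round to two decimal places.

β_L = β_U × [1 + (1 − t)(D/E)] = 0.856 × [1 + (1 − 0.23) × 0.60]
    = 0.856 × [1 + 0.77 × 0.60] = 0.856 × 1.4620 = 1.2515
E(R) = R_f + β_L × MRP = 2.7% + 1.2515 × 5.4% = 9.46%

9.46%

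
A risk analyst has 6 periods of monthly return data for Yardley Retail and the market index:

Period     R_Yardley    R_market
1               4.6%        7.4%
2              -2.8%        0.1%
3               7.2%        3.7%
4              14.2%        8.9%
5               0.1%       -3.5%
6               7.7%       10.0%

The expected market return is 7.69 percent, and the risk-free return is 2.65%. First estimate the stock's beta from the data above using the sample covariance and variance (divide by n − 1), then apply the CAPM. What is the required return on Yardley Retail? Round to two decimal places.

Mean R_i = (4.6 − 2.8 + 7.2 + 14.2 + 0.1 + 7.7) / 6 = 5.1667%
Mean R_m = (7.4 + 0.1 + 3.7 + 8.9 − 3.5 + 10.0) / 6 = 4.4333%
Σ(R_i − R̄_i)(R_m − R̄_m) = 125.9967  ⇒  Cov = 125.9967 / 5 = 25.1993
Σ(R_m − R̄_m)² = 141.9933  ⇒  Var(R_m) = 141.9933 / 5 = 28.3987
β = Cov / Var(R_m) = 25.1993 / 28.3987 = 0.8873
MRP = 7.69% − 2.65% = 5.04%
E(R) = R_f + β × MRP = 2.65% + 0.8873 × 5.04% = 7.12%

7.12%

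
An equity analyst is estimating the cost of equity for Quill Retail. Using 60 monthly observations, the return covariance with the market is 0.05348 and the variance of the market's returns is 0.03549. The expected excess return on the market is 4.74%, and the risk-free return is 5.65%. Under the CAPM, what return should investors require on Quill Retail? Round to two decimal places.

β = Cov(R_i, R_m) / Var(R_m) = 0.05348 / 0.03549 = 1.5069
E(R) = R_f + β × MRP = 5.65% + 1.5069 × 4.74% = 12.79%

12.79%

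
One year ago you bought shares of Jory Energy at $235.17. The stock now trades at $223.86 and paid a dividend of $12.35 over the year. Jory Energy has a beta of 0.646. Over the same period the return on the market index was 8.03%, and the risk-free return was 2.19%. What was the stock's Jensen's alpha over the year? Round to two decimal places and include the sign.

Realised HPR = (P1 + D1 − P0) / P0 = (223.86 + 12.35 − 235.17) / 235.17 = 1.04 / 235.17 = 0.4422%
MRP = 8.03% − 2.19% = 5.84%
CAPM required = R_f + β·MRP = 2.19% + 0.646 × 5.84% = 5.96264%
α = realised − required = 0.4422% − 5.96264% = -5.52%

-5.52%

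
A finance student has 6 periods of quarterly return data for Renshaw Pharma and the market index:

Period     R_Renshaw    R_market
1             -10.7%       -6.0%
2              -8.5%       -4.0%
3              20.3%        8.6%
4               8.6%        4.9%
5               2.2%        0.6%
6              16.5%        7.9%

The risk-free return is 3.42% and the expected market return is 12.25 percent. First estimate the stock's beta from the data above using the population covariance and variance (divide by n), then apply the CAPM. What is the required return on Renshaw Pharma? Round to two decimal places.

21.66%

Mean R_i = (-10.7 − 8.5 + 20.3 + 8.6 + 2.2 + 16.5) / 6 = 4.7333%
Mean R_m = (-6.0 − 4.0 + 8.6 + 4.9 + 0.6 + 7.9) / 6 = 2.0000%
Σ(R_i − R̄_i)(R_m − R̄_m) = 389.7900  ⇒  Cov = 389.7900 / 6 = 64.9650
Σ(R_m − R̄_m)² = 188.7400  ⇒  Var(R_m) = 188.7400 / 6 = 31.4567
β = Cov / Var(R_m) = 64.9650 / 31.4567 = 2.0652
MRP = 12.25% − 3.42% = 8.83%
E(R) = R_f + β × MRP = 3.42% + 2.0652 × 8.83% = 21.66%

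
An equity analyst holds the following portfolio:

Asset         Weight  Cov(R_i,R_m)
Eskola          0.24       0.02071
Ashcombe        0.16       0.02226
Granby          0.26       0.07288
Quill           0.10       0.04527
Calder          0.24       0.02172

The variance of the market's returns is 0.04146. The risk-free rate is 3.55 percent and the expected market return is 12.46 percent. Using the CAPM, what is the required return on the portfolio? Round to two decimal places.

11.55%

β_Eskola = 0.02071 / 0.04146 = 0.4995
β_Ashcombe = 0.02226 / 0.04146 = 0.5369
β_Granby = 0.07288 / 0.04146 = 1.7578
β_Quill = 0.04527 / 0.04146 = 1.0919
β_Calder = 0.02172 / 0.04146 = 0.5239
β_P = Σ w_i β_i = 0.24×0.4995 + 0.16×0.5369 + 0.26×1.7578 + 0.10×1.0919 + 0.24×0.5239 = 0.8977
MRP = 12.46% − 3.55% = 8.91%
E(R_P) = R_f + β_P × MRP = 3.55% + 0.8977 × 8.91% = 11.55%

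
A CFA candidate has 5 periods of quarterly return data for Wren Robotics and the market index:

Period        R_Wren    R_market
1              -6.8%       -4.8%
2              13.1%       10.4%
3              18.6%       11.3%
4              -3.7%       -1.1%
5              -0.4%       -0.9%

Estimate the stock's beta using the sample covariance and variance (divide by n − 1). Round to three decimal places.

1.485

Mean R_i = (-6.8 + 13.1 + 18.6 − 3.7 − 0.4) / 5 = 4.1600%
Mean R_m = (-4.8 + 10.4 + 11.3 − 1.1 − 0.9) / 5 = 2.9800%
Σ(R_i − R̄_i)(R_m − R̄_m) = 321.5060  ⇒  Cov = 321.5060 / 4 = 80.3765
Σ(R_m − R̄_m)² = 216.5080  ⇒  Var(R_m) = 216.5080 / 4 = 54.1270
β = Cov / Var(R_m) = 80.3765 / 54.1270 = 1.4850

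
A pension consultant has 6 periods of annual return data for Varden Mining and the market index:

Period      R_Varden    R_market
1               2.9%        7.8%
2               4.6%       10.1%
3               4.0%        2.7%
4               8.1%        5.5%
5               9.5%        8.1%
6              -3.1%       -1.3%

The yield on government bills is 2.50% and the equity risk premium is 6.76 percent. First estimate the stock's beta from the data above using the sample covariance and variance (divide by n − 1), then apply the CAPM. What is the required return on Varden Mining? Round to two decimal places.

7.37%

Mean R_i = (2.9 + 4.6 + 4.0 + 8.1 + 9.5 − 3.1) / 6 = 4.3333%
Mean R_m = (7.8 + 10.1 + 2.7 + 5.5 + 8.1 − 1.3) / 6 = 5.4833%
Σ(R_i − R̄_i)(R_m − R̄_m) = 62.8433  ⇒  Cov = 62.8433 / 5 = 12.5687
Σ(R_m − R̄_m)² = 87.2883  ⇒  Var(R_m) = 87.2883 / 5 = 17.4577
β = Cov / Var(R_m) = 12.5687 / 17.4577 = 0.7200
E(R) = R_f + β × MRP = 2.50% + 0.7200 × 6.76% = 7.37%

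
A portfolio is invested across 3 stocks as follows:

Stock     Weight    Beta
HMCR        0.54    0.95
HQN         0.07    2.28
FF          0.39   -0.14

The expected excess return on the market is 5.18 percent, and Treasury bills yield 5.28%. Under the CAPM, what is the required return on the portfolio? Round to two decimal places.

8.48%

β_P = Σ w_i β_i = 0.54×0.95 + 0.07×2.28 + 0.39×-0.14 = 0.6180
E(R_P) = R_f + β_P × MRP = 5.28% + 0.6180 × 5.18% = 8.48%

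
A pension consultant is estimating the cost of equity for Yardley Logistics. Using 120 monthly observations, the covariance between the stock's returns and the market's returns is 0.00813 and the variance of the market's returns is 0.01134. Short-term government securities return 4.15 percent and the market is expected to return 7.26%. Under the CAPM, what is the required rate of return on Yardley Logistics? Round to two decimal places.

β = Cov(R_i, R_m) / Var(R_m) = 0.00813 / 0.01134 = 0.7169
MRP = 7.26% − 4.15% = 3.11%
E(R) = R_f + β × MRP = 4.15% + 0.7169 × 3.11% = 6.38%

6.38%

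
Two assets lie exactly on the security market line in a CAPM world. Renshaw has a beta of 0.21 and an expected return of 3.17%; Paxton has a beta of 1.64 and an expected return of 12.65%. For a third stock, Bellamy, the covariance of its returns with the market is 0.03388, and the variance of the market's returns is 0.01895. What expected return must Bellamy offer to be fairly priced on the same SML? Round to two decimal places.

13.63%

MRP = (12.65% − 3.17%) / (1.64 − 0.21) = 6.6294%
R_f = 3.17% − 0.21 × 6.6294% = 1.7778%
β_Bellamy = Cov / Var(R_m) = 0.03388 / 0.01895 = 1.7879
E(R_Bellamy) = R_f + β × MRP = 1.7778% + 1.7879 × 6.6294% = 13.63%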